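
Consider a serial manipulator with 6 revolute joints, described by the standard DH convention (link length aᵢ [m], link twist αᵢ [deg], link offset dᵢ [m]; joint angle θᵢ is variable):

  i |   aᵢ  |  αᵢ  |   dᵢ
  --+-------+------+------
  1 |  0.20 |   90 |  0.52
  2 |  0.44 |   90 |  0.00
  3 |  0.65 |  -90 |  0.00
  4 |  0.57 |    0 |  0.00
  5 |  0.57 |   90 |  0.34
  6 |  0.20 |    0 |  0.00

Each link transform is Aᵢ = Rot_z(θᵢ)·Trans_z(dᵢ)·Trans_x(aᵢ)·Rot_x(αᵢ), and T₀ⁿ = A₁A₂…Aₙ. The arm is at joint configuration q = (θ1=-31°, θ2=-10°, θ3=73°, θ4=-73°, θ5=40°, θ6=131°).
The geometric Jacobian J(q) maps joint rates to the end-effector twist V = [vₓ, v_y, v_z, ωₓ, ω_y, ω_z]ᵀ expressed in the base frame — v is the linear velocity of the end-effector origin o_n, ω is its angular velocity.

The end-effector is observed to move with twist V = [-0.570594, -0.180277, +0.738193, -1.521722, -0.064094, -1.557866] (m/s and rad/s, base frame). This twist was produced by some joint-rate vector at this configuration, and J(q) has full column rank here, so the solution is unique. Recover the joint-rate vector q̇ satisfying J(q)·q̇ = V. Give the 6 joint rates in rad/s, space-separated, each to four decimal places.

o_n = [-0.3352, -1.2877, -0.3072]
J₁: ẑ×o_n = [1.2877, -0.3352, 0.0000], ω = ẑ
J2: z=[-0.5150, -0.8572, 0.0000] o=[0.1714, -0.1030, 0.5200] → [0.7090, -0.4260, 0.1759, -0.5150, -0.8572, 0.0000]
J3: z=[-0.1488, 0.0894, -0.9848] o=[0.5429, -0.3262, 0.4436] → [-1.0141, 0.7530, 0.2216, -0.1488, 0.0894, -0.9848]
J4: z=[-0.9578, 0.2344, 0.1661] o=[0.3831, -0.9554, 0.4106] → [-0.1131, -0.8068, 0.4867, -0.9578, 0.2344, 0.1661]
J5: z=[-0.9578, 0.2344, 0.1661] o=[0.2610, -1.0680, -0.1347] → [-0.0039, -0.2642, 0.3503, -0.9578, 0.2344, 0.1661]
J6: z=[0.0090, 0.6022, -0.7983] o=[-0.2283, -1.4232, -0.4082] → [0.1690, 0.0844, 0.0656, 0.0090, 0.6022, -0.7983]
q̇ = J⁺·V = [-0.5820, 0.9320, 0.5570, 0.3580, 0.6500, 0.7450]

-0.5820 0.9320 0.5570 0.3580 0.6500 0.7450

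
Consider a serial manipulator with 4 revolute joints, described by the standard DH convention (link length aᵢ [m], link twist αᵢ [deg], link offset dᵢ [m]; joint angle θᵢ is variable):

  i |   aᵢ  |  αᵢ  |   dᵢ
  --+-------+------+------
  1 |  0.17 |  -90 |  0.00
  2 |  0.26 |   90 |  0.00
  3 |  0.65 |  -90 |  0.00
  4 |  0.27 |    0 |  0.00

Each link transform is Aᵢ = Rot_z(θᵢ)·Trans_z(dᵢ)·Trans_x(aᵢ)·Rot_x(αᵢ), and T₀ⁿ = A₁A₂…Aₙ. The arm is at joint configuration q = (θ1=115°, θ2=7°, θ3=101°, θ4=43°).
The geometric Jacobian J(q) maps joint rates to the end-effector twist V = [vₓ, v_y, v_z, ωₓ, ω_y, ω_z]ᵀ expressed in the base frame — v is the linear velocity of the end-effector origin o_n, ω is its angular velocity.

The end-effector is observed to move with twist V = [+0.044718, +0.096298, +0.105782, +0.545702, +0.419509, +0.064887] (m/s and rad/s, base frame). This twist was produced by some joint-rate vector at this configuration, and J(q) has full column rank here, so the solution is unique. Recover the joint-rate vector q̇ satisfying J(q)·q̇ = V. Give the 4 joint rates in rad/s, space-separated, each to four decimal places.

-0.2190 -0.6940 0.3000 -0.1160

o_n = [-0.8575, -0.1294, -0.1947]
J₁: ẑ×o_n = [0.1294, -0.8575, 0.0000], ω = ẑ
J2: z=[-0.9063, -0.4226, 0.0000] o=[-0.0718, 0.1541, 0.0000] → [0.0823, -0.1765, -0.0751, -0.9063, -0.4226, 0.0000]
J3: z=[-0.0515, 0.1105, 0.9925] o=[-0.1809, 0.3880, -0.0317] → [0.4955, -0.6800, 0.1014, -0.0515, 0.1105, 0.9925]
J4: z=[0.5847, -0.8024, 0.1196] o=[-0.7072, 0.0067, -0.0166] → [0.1593, 0.0862, -0.2003, 0.5847, -0.8024, 0.1196]
q̇ = J⁺·V = [-0.2190, -0.6940, 0.3000, -0.1160]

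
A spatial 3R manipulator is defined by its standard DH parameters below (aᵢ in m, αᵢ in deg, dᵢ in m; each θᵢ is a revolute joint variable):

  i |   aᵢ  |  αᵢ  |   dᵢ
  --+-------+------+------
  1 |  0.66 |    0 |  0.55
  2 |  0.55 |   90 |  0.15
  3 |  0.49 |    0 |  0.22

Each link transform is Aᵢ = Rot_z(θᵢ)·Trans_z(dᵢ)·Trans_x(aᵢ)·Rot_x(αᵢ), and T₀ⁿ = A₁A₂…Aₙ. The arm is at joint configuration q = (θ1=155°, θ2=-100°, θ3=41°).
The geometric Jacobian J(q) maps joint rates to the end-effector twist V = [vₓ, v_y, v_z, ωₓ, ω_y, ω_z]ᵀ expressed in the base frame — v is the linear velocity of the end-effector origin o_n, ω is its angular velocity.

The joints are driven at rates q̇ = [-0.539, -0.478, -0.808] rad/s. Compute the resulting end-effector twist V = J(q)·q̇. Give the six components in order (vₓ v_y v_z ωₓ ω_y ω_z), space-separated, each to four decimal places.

0.9373 -0.1846 -0.2988 -0.6619 0.4634 -1.0170

o_n = [0.1096, 0.9062, 1.0215]
J₁: ẑ×o_n = [-0.9062, 0.1096, 0.0000], ω = ẑ
J2: z=[0.0000, 0.0000, 1.0000] o=[-0.5982, 0.2789, 0.5500] → [-0.6273, 0.7078, 0.0000, 0.0000, 0.0000, 1.0000]
J3: z=[0.8192, -0.5736, 0.0000] o=[-0.2827, 0.7295, 0.7000] → [-0.1844, -0.2633, 0.3698, 0.8192, -0.5736, 0.0000]
V = J·q̇ = [0.9373, -0.1846, -0.2988, -0.6619, 0.4634, -1.0170]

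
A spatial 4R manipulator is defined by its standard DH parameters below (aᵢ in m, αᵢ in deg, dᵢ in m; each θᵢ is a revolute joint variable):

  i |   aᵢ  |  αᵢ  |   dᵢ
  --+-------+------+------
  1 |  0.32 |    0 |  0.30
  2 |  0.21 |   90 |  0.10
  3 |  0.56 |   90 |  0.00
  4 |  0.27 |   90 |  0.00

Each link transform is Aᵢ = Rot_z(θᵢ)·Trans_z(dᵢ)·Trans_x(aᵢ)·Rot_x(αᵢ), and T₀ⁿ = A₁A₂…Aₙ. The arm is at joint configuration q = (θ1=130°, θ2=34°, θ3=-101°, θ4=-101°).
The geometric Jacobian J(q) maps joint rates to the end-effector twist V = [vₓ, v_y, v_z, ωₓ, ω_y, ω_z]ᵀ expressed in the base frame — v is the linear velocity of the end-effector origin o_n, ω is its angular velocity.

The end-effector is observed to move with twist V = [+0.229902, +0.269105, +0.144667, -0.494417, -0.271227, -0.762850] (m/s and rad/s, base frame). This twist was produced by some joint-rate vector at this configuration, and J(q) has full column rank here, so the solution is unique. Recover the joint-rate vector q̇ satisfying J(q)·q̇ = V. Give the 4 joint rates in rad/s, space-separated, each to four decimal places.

-0.8430 0.1580 -0.3970 -0.4080

o_n = [-0.3873, 0.0215, -0.0991]
J₁: ẑ×o_n = [-0.0215, -0.3873, 0.0000], ω = ẑ
J2: z=[0.0000, 0.0000, 1.0000] o=[-0.2057, 0.2451, 0.3000] → [0.2236, -0.1817, 0.0000, 0.0000, 0.0000, 1.0000]
J3: z=[0.2756, 0.9613, 0.0000] o=[-0.4076, 0.3030, 0.4000] → [-0.4798, 0.1376, -0.0970, 0.2756, 0.9613, 0.0000]
J4: z=[0.9436, -0.2706, 0.1908] o=[-0.3048, 0.2736, -0.1497] → [0.0344, -0.0635, -0.2602, 0.9436, -0.2706, 0.1908]
q̇ = J⁺·V = [-0.8430, 0.1580, -0.3970, -0.4080]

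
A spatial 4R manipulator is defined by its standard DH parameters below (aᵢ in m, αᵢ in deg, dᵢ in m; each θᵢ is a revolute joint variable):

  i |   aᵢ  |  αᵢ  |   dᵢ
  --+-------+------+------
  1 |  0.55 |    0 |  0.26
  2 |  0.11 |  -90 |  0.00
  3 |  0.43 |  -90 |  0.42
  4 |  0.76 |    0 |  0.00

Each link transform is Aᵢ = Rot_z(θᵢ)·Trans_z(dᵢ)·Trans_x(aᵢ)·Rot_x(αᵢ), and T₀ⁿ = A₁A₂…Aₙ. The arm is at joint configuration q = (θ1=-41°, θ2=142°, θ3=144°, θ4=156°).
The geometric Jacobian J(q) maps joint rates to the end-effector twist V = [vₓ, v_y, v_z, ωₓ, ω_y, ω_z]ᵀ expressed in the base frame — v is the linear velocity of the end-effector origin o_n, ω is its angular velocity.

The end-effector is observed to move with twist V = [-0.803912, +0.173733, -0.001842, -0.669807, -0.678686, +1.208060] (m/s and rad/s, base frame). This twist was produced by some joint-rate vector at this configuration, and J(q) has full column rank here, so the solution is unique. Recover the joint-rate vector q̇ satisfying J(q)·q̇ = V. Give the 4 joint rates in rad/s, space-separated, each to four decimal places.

0.0720 0.3950 0.7870 0.9160

o_n = [0.2445, -0.0641, 0.4153]
J₁: ẑ×o_n = [0.0641, 0.2445, -0.0000], ω = ẑ
J2: z=[0.0000, 0.0000, 1.0000] o=[0.4151, -0.3608, 0.2600] → [-0.2967, -0.1706, 0.0000, 0.0000, 0.0000, 1.0000]
J3: z=[-0.9816, -0.1908, 0.0000] o=[0.3941, -0.2529, 0.2600] → [-0.0296, 0.1525, -0.2138, -0.9816, -0.1908, 0.0000]
J4: z=[0.1122, -0.5770, 0.8090] o=[0.0482, -0.6745, 0.0073] → [-0.7293, 0.1130, 0.1817, 0.1122, -0.5770, 0.8090]
q̇ = J⁺·V = [0.0720, 0.3950, 0.7870, 0.9160]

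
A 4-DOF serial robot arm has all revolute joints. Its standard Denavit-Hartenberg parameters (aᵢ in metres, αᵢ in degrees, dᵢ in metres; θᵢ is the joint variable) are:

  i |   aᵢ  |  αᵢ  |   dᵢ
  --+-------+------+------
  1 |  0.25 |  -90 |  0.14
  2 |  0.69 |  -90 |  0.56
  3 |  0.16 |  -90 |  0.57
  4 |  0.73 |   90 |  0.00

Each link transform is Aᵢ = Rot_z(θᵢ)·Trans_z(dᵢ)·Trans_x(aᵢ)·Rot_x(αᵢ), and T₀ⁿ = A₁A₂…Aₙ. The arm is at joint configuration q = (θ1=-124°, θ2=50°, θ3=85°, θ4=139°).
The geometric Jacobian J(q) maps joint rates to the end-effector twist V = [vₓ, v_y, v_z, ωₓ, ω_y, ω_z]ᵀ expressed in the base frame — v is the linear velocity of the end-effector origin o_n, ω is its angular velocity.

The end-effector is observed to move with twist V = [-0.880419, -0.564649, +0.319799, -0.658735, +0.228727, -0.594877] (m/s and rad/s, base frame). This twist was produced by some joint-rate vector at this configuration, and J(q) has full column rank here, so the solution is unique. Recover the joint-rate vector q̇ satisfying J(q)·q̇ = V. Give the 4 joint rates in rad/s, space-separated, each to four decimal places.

o_n = [0.4506, -1.0299, -0.4210]
J₁: ẑ×o_n = [1.0299, 0.4506, -0.0000], ω = ẑ
J2: z=[0.8290, -0.5592, 0.0000] o=[-0.1398, -0.2073, 0.1400] → [0.3137, 0.4651, -0.3519, 0.8290, -0.5592, 0.0000]
J3: z=[0.4284, 0.6351, -0.6428] o=[0.0764, -0.8881, -0.3886] → [-0.1117, -0.2266, -0.2983, 0.4284, 0.6351, -0.6428]
J4: z=[0.2858, 0.5796, 0.7631] o=[0.1835, -0.4444, -0.7656] → [0.6465, 0.1053, -0.3222, 0.2858, 0.5796, 0.7631]
q̇ = J⁺·V = [-0.5810, -0.6850, -0.1280, -0.1260]

-0.5810 -0.6850 -0.1280 -0.1260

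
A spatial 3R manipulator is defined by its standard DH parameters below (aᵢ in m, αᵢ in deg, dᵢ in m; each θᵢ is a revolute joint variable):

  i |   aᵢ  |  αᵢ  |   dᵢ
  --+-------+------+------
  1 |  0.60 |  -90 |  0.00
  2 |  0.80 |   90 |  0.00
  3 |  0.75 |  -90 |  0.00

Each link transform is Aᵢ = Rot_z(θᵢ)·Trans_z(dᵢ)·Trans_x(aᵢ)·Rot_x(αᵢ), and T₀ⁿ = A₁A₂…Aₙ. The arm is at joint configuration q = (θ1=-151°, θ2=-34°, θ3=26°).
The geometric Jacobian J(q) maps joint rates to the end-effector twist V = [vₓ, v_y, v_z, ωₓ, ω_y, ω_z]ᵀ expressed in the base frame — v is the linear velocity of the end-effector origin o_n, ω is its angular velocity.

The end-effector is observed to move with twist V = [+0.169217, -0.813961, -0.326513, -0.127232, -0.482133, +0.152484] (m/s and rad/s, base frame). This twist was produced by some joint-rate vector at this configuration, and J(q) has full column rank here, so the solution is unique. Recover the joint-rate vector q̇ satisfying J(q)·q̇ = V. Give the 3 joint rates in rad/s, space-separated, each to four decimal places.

0.6640 0.3600 -0.6170

o_n = [-1.4342, -1.1709, 0.8243]
J₁: ẑ×o_n = [1.1709, -1.4342, 0.0000], ω = ẑ
J2: z=[0.4848, -0.8746, 0.0000] o=[-0.5248, -0.2909, 0.0000] → [-0.7210, -0.3996, -1.2221, 0.4848, -0.8746, 0.0000]
J3: z=[0.4891, 0.2711, 0.8290] o=[-1.1048, -0.6124, 0.4474] → [0.5652, -0.4574, -0.1839, 0.4891, 0.2711, 0.8290]
q̇ = J⁺·V = [0.6640, 0.3600, -0.6170]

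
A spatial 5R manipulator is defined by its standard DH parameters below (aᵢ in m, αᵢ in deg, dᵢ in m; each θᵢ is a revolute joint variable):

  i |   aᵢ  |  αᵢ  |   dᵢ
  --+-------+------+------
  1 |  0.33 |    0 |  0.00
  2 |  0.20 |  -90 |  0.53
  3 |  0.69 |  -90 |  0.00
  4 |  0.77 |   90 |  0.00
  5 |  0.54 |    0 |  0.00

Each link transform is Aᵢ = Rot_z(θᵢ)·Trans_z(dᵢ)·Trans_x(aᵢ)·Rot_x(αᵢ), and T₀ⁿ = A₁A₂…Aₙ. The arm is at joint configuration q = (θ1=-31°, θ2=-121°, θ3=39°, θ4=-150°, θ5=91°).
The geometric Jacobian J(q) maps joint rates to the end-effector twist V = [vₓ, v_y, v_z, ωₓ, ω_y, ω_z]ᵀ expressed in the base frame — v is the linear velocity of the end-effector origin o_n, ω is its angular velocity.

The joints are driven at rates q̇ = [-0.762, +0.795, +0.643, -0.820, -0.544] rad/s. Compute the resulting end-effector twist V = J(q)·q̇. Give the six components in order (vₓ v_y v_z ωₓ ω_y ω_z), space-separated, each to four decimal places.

0.3359 0.4816 0.5552 -0.1192 -1.3252 0.4991

o_n = [0.5633, -0.4515, 0.0907]
J₁: ẑ×o_n = [0.4515, 0.5633, -0.0000], ω = ẑ
J2: z=[0.0000, 0.0000, 1.0000] o=[0.2829, -0.1700, 0.0000] → [0.2816, 0.2805, -0.0000, 0.0000, 0.0000, 1.0000]
J3: z=[0.4695, -0.8829, 0.0000] o=[0.1063, -0.2639, 0.5300] → [0.3879, 0.2062, 0.3154, 0.4695, -0.8829, 0.0000]
J4: z=[0.5557, 0.2954, -0.7771] o=[-0.3672, -0.5156, 0.0958] → [0.0483, -0.7203, -0.2393, 0.5557, 0.2954, -0.7771]
J5: z=[-0.0635, 0.9471, 0.3147] o=[0.2711, -0.6122, 0.5154] → [-0.4528, 0.0650, -0.2869, -0.0635, 0.9471, 0.3147]
V = J·q̇ = [0.3359, 0.4816, 0.5552, -0.1192, -1.3252, 0.4991]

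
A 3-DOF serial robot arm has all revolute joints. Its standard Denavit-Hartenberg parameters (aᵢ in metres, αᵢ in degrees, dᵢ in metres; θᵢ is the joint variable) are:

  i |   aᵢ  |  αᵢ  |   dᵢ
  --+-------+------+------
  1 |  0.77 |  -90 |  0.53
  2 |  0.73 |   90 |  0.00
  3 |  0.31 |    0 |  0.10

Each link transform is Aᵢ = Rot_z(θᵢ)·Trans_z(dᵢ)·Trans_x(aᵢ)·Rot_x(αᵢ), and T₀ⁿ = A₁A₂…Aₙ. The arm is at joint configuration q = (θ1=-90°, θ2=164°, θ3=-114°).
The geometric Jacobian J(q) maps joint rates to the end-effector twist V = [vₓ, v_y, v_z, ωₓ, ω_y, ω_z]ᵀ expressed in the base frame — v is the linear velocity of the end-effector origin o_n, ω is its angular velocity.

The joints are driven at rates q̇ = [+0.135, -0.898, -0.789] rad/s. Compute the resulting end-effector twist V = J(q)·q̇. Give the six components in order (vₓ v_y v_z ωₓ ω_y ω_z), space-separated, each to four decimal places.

o_n = [-0.2832, -0.2170, 0.2674]
J₁: ẑ×o_n = [0.2170, -0.2832, 0.0000], ω = ẑ
J2: z=[1.0000, 0.0000, 0.0000] o=[0.0000, -0.7700, 0.5300] → [-0.0000, 0.2626, 0.5530, 1.0000, 0.0000, 0.0000]
J3: z=[0.0000, -0.2756, -0.9613] o=[0.0000, -0.0683, 0.3288] → [-0.1261, 0.2722, -0.0781, 0.0000, -0.2756, -0.9613]
V = J·q̇ = [0.1288, -0.4888, -0.4350, -0.8980, 0.2175, 0.8934]

0.1288 -0.4888 -0.4350 -0.8980 0.2175 0.8934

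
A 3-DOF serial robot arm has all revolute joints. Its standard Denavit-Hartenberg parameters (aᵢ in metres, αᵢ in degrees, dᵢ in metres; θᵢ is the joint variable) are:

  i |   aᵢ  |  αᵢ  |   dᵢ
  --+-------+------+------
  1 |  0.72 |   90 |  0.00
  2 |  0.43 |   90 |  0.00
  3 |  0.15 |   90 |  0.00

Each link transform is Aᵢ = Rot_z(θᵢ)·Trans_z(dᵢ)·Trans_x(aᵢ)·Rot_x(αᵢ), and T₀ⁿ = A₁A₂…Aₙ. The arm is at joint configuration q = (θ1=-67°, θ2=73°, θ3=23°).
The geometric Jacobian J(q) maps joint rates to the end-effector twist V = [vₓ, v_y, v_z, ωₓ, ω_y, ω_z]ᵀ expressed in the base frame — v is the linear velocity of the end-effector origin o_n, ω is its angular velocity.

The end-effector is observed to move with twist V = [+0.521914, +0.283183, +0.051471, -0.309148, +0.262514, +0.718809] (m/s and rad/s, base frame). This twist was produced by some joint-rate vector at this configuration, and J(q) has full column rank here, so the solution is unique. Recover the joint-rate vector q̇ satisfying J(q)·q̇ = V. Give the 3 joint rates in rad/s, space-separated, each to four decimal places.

o_n = [0.2923, -0.8386, 0.5433]
J₁: ẑ×o_n = [0.8386, 0.2923, -0.0000], ω = ẑ
J2: z=[-0.9205, -0.3907, 0.0000] o=[0.2813, -0.6628, 0.0000] → [-0.2123, 0.5001, 0.1661, -0.9205, -0.3907, 0.0000]
J3: z=[0.3737, -0.8803, -0.2924] o=[0.3304, -0.7785, 0.4112] → [-0.1338, -0.0382, -0.0560, 0.3737, -0.8803, -0.2924]
q̇ = J⁺·V = [0.6080, 0.1820, -0.3790]

0.6080 0.1820 -0.3790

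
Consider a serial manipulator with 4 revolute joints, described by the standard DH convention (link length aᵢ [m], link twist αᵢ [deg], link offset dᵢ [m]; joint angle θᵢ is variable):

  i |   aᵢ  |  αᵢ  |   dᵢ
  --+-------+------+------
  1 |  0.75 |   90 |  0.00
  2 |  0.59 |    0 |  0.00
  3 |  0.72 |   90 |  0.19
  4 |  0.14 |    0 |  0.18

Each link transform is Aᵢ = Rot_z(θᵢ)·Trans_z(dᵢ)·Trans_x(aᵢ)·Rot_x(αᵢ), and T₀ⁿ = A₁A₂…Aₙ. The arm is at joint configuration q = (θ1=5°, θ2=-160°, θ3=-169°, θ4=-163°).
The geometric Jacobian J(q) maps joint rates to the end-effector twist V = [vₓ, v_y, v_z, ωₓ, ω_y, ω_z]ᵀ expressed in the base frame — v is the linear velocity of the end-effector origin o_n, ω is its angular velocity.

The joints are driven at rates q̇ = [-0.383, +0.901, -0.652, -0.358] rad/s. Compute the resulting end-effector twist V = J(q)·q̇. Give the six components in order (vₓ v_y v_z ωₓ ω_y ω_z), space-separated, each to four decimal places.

0.1057 -0.3429 -0.3589 -0.1620 -0.2641 -0.0761

o_n = [0.8007, -0.0796, -0.0542]
J₁: ẑ×o_n = [0.0796, 0.8007, -0.0000], ω = ẑ
J2: z=[0.0872, -0.9962, 0.0000] o=[0.7471, 0.0654, 0.0000] → [0.0540, 0.0047, 0.0407, 0.0872, -0.9962, 0.0000]
J3: z=[0.0872, -0.9962, 0.0000] o=[0.1948, 0.0170, -0.2018] → [-0.1470, -0.0129, 0.5951, 0.0872, -0.9962, 0.0000]
J4: z=[0.5131, 0.0449, -0.8572] o=[0.8262, -0.1184, 0.1690] → [0.0233, 0.1364, 0.0211, 0.5131, 0.0449, -0.8572]
V = J·q̇ = [0.1057, -0.3429, -0.3589, -0.1620, -0.2641, -0.0761]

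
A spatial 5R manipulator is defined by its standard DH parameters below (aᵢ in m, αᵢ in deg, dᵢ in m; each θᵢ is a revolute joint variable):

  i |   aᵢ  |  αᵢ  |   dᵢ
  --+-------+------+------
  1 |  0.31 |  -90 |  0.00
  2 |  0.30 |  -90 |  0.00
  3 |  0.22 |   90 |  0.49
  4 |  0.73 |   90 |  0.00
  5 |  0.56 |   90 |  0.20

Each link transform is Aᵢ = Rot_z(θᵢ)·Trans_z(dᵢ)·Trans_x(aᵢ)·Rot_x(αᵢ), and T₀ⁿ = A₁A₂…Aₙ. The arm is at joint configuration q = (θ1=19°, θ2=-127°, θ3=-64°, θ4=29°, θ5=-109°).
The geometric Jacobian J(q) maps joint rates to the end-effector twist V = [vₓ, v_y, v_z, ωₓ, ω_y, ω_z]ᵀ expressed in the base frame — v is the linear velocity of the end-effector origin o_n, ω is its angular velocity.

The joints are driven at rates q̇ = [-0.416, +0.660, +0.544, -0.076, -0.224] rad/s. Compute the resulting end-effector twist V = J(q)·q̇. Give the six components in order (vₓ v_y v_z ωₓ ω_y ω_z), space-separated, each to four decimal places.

0.9694 -0.2565 0.2266 0.3747 0.6886 0.0458

o_n = [-0.0659, 0.4885, 1.2477]
J₁: ẑ×o_n = [-0.4885, -0.0659, 0.0000], ω = ẑ
J2: z=[-0.3256, 0.9455, 0.0000] o=[0.2931, 0.1009, 0.0000] → [1.1798, 0.4062, 0.2133, -0.3256, 0.9455, 0.0000]
J3: z=[0.7551, 0.2600, 0.6018] o=[0.1224, 0.0421, 0.2396] → [-0.0065, -0.8746, 0.3860, 0.7551, 0.2600, 0.6018]
J4: z=[0.3687, 0.5906, -0.7178] o=[0.3732, 0.3376, 0.6115] → [0.4840, 0.0805, 0.3149, 0.3687, 0.5906, -0.7178]
J5: z=[-0.9232, 0.1430, -0.3566] o=[0.2943, 0.9174, 1.0480] → [-0.1244, 0.3129, 0.4475, -0.9232, 0.1430, -0.3566]
V = J·q̇ = [0.9694, -0.2565, 0.2266, 0.3747, 0.6886, 0.0458]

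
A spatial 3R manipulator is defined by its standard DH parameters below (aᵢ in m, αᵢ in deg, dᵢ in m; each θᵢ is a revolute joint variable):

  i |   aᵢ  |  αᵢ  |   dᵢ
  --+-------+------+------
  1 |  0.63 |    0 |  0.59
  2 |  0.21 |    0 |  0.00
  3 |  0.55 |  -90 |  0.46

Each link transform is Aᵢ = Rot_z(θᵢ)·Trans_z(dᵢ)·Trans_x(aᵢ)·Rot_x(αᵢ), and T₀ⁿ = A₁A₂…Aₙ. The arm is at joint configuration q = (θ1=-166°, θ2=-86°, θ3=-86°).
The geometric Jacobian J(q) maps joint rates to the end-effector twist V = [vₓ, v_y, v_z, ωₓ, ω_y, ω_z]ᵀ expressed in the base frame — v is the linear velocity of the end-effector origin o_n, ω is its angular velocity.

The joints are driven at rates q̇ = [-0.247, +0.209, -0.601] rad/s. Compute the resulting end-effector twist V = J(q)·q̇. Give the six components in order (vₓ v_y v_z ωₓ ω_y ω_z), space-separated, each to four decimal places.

0.1016 -0.1724 0.0000 0.0000 0.0000 -0.6390

o_n = [-0.1662, 0.2533, 1.0500]
J₁: ẑ×o_n = [-0.2533, -0.1662, 0.0000], ω = ẑ
J2: z=[0.0000, 0.0000, 1.0000] o=[-0.6113, -0.1524, 0.5900] → [-0.4058, 0.4451, 0.0000, 0.0000, 0.0000, 1.0000]
J3: z=[0.0000, 0.0000, 1.0000] o=[-0.6762, 0.0473, 0.5900] → [-0.2060, 0.5100, 0.0000, 0.0000, 0.0000, 1.0000]
V = J·q̇ = [0.1016, -0.1724, 0.0000, 0.0000, 0.0000, -0.6390]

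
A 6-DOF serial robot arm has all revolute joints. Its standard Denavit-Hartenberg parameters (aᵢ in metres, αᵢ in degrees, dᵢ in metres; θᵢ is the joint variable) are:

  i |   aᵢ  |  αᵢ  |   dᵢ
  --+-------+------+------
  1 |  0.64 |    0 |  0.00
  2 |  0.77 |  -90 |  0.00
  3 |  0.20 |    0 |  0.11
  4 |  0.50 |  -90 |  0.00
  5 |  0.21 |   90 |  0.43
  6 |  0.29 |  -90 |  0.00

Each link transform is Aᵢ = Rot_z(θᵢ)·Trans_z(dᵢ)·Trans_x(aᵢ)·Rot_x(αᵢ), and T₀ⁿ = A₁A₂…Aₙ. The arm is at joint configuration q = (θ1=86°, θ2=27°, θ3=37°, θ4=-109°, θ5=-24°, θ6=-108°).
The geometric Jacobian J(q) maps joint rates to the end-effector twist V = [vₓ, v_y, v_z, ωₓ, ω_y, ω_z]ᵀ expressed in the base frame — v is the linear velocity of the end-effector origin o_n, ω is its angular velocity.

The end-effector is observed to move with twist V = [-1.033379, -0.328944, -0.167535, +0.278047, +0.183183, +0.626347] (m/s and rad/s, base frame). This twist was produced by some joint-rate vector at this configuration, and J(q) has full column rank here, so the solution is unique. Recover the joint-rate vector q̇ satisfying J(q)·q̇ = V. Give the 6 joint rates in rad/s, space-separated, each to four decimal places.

o_n = [-0.5959, 1.7406, 0.4121]
J₁: ẑ×o_n = [-1.7406, -0.5959, 0.0000], ω = ẑ
J2: z=[0.0000, 0.0000, 1.0000] o=[0.0446, 0.6384, 0.0000] → [-1.1022, -0.6406, 0.0000, 0.0000, 0.0000, 1.0000]
J3: z=[-0.9205, -0.3907, 0.0000] o=[-0.2562, 1.3472, 0.0000] → [-0.1610, 0.3794, -0.4949, -0.9205, -0.3907, 0.0000]
J4: z=[-0.9205, -0.3907, 0.0000] o=[-0.4199, 1.4513, -0.1204] → [-0.2081, 0.4901, -0.3351, -0.9205, -0.3907, 0.0000]
J5: z=[-0.3716, 0.8755, -0.3090] o=[-0.4803, 1.5935, 0.3552] → [0.0953, 0.0569, 0.0466, -0.3716, 0.8755, -0.3090]
J6: z=[-0.7918, -0.4726, -0.3868] o=[-0.7418, 1.9911, 0.4047] → [-0.1004, -0.0506, 0.2673, -0.7918, -0.4726, -0.3868]
q̇ = J⁺·V = [0.8550, -0.3550, 0.5170, -0.5330, 0.0180, -0.3410]

0.8550 -0.3550 0.5170 -0.5330 0.0180 -0.3410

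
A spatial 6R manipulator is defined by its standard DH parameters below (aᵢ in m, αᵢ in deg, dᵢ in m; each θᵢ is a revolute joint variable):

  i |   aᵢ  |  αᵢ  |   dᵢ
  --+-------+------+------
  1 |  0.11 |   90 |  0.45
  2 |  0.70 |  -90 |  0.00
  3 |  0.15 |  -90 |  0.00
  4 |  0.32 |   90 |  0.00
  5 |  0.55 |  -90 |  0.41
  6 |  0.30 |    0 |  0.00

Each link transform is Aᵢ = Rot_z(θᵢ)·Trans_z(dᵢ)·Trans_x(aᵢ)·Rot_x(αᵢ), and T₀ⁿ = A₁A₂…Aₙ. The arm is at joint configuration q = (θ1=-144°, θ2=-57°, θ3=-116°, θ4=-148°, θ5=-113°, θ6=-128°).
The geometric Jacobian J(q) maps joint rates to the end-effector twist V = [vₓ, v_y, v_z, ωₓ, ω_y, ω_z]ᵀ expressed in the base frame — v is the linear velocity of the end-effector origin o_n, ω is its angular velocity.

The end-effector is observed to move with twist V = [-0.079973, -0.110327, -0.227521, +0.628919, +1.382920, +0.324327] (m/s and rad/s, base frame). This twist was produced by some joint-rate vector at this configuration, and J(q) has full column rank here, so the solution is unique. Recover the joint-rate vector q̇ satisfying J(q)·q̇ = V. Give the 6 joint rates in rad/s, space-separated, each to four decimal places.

o_n = [0.2455, -0.3848, -0.2571]
J₁: ẑ×o_n = [0.3848, 0.2455, -0.0000], ω = ẑ
J2: z=[-0.5878, 0.8090, 0.0000] o=[-0.0890, -0.0647, 0.4500] → [-0.5720, -0.4156, -0.0825, -0.5878, 0.8090, 0.0000]
J3: z=[-0.6785, -0.4930, 0.5446] o=[-0.3974, -0.2887, -0.1371] → [0.1114, 0.2688, 0.3821, -0.6785, -0.4930, 0.5446]
J4: z=[-0.6537, 0.0669, -0.7538] o=[-0.4477, -0.1586, -0.0819] → [-0.1822, -0.6370, 0.1014, -0.6537, 0.0669, -0.7538]
J5: z=[0.7530, -0.0416, -0.6567] o=[-0.4718, -0.4776, -0.0893] → [0.0680, -0.3448, 0.0998, 0.7530, -0.0416, -0.6567]
J6: z=[0.1861, -0.9438, 0.2732] o=[0.1841, -0.3143, 0.0280] → [0.2883, 0.0698, 0.0449, 0.1861, -0.9438, 0.2732]
q̇ = J⁺·V = [0.9560, 0.4370, -0.4610, -0.3880, 0.6480, -0.9060]

0.9560 0.4370 -0.4610 -0.3880 0.6480 -0.9060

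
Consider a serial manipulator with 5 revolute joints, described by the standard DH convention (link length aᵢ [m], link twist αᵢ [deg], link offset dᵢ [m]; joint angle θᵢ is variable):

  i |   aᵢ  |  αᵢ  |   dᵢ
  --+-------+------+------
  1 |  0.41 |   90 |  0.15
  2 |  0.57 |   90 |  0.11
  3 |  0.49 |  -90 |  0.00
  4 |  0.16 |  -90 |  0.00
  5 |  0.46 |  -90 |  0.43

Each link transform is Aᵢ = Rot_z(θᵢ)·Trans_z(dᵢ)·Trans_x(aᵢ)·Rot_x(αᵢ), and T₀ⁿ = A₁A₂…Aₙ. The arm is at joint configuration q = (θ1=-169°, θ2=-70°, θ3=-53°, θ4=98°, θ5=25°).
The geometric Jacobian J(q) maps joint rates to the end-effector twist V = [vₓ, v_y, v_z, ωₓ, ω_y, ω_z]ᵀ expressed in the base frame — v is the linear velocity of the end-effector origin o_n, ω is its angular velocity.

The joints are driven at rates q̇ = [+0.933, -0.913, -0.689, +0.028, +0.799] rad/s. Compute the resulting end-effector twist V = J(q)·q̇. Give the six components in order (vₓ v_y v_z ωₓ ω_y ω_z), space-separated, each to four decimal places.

o_n = [-1.0113, -0.1906, -0.0557]
J₁: ẑ×o_n = [0.1906, -1.0113, 0.0000], ω = ẑ
J2: z=[-0.1908, 0.9816, 0.0000] o=[-0.4025, -0.0782, 0.1500] → [-0.2019, -0.0392, 0.6191, -0.1908, 0.9816, 0.0000]
J3: z=[0.9224, 0.1793, -0.3420] o=[-0.6148, -0.0075, -0.3856] → [-0.0035, -0.1687, -0.0979, 0.9224, 0.1793, -0.3420]
J4: z=[-0.3830, 0.5386, -0.7505] o=[-0.6392, -0.4108, -0.6627] → [0.4922, 0.5118, 0.1161, -0.3830, 0.5386, -0.7505]
J5: z=[0.1776, 0.8402, 0.5124] o=[-0.7842, -0.4209, -0.5959] → [0.3359, -0.2123, 0.2317, 0.1776, 0.8402, 0.5124]
V = J·q̇ = [0.6468, -0.9468, -0.3094, -0.3302, -0.3334, 1.5571]

0.6468 -0.9468 -0.3094 -0.3302 -0.3334 1.5571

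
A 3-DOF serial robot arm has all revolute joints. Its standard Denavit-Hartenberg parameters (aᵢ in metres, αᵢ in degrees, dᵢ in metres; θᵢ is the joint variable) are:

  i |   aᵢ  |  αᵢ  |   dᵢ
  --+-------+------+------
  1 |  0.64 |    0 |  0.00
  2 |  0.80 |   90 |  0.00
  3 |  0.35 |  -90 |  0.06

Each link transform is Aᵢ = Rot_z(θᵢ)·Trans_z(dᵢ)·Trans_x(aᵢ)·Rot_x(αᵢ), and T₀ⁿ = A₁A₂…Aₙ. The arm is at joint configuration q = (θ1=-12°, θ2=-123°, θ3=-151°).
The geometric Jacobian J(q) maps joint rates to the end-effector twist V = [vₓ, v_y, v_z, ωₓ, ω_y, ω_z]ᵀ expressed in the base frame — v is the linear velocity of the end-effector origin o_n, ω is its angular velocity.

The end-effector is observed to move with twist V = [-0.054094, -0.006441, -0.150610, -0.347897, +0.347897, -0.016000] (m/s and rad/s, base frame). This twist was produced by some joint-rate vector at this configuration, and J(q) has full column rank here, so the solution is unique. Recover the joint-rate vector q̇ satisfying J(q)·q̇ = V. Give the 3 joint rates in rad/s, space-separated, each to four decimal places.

o_n = [0.2344, -0.4399, -0.1697]
J₁: ẑ×o_n = [0.4399, 0.2344, -0.0000], ω = ẑ
J2: z=[0.0000, 0.0000, 1.0000] o=[0.6260, -0.1331, 0.0000] → [0.3068, -0.3917, 0.0000, 0.0000, 0.0000, 1.0000]
J3: z=[-0.7071, 0.7071, 0.0000] o=[0.0603, -0.6987, 0.0000] → [-0.1200, -0.1200, -0.3061, -0.7071, 0.7071, 0.0000]
q̇ = J⁺·V = [0.0740, -0.0900, 0.4920]

0.0740 -0.0900 0.4920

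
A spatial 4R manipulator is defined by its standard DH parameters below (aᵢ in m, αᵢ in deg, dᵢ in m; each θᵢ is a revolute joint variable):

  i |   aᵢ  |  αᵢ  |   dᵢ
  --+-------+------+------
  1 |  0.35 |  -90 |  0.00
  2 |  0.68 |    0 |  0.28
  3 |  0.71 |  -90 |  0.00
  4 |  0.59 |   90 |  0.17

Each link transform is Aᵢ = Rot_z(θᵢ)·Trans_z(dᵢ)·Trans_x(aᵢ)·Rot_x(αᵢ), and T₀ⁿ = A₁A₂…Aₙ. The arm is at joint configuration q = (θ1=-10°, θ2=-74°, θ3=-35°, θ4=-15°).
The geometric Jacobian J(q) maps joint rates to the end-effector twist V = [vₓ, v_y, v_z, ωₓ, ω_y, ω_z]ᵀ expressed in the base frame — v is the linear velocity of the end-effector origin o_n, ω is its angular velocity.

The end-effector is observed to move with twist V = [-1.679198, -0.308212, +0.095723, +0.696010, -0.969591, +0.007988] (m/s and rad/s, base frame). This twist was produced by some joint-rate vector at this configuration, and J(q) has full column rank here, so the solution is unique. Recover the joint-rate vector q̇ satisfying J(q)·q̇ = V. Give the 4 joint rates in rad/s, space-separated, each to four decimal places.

o_n = [0.3523, 0.3773, 1.9192]
J₁: ẑ×o_n = [-0.3773, 0.3523, 0.0000], ω = ẑ
J2: z=[0.1736, 0.9848, 0.0000] o=[0.3447, -0.0608, 0.0000] → [1.8900, -0.3333, 0.0685, 0.1736, 0.9848, 0.0000]
J3: z=[0.1736, 0.9848, 0.0000] o=[0.5779, 0.1824, 0.6537] → [1.2463, -0.2198, 0.2560, 0.1736, 0.9848, 0.0000]
J4: z=[0.9312, -0.1642, 0.3256] o=[0.3502, 0.2226, 1.3250] → [-0.1479, -0.5526, 0.1444, 0.9312, -0.1642, 0.3256]
q̇ = J⁺·V = [-0.2860, -0.9540, 0.1200, 0.9030]

-0.2860 -0.9540 0.1200 0.9030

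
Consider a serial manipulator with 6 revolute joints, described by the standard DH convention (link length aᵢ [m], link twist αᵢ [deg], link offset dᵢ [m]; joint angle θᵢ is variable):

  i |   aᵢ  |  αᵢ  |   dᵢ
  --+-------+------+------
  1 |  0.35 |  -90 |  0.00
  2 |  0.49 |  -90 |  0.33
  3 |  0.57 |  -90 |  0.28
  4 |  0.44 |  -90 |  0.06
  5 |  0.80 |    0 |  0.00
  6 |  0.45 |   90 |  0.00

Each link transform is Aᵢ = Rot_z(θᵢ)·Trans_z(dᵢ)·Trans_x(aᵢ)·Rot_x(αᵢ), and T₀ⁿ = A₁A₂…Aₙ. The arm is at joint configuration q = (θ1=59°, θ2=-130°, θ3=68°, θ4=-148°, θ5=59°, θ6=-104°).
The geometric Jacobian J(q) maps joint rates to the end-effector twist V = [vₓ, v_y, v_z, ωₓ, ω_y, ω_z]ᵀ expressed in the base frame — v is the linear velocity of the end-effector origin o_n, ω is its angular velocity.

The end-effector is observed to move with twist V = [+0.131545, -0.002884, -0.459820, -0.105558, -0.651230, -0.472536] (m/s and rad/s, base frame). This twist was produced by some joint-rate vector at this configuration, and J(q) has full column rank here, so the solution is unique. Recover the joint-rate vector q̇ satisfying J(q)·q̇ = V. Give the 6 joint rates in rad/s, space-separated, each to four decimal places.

o_n = [-0.3862, 0.9822, 1.0512]
J₁: ẑ×o_n = [-0.9822, -0.3862, 0.0000], ω = ẑ
J2: z=[-0.8572, 0.5150, 0.0000] o=[0.1803, 0.3000, 0.0000] → [0.5414, 0.9010, -0.2930, -0.8572, 0.5150, 0.0000]
J3: z=[0.3945, 0.6566, 0.6428] o=[-0.2648, 0.2000, 0.3754] → [-0.0590, -0.3446, 0.3883, 0.3945, 0.6566, 0.6428]
J4: z=[0.6281, 0.3179, -0.7103] o=[0.2280, -0.0060, 0.7189] → [0.8075, 0.2275, 0.8159, 0.6281, 0.3179, -0.7103]
J5: z=[0.6900, 0.1944, 0.6972] o=[0.1074, 0.4214, 0.7191] → [-0.3264, -0.5732, 0.4829, 0.6900, 0.1944, 0.6972]
J6: z=[0.6900, 0.1944, 0.6972] o=[-0.4715, 0.5857, 1.2462] → [-0.3143, 0.1941, 0.2570, 0.6900, 0.1944, 0.6972]
q̇ = J⁺·V = [-0.9320, -0.1290, -0.7930, -0.6480, 0.6700, 0.0600]

-0.9320 -0.1290 -0.7930 -0.6480 0.6700 0.0600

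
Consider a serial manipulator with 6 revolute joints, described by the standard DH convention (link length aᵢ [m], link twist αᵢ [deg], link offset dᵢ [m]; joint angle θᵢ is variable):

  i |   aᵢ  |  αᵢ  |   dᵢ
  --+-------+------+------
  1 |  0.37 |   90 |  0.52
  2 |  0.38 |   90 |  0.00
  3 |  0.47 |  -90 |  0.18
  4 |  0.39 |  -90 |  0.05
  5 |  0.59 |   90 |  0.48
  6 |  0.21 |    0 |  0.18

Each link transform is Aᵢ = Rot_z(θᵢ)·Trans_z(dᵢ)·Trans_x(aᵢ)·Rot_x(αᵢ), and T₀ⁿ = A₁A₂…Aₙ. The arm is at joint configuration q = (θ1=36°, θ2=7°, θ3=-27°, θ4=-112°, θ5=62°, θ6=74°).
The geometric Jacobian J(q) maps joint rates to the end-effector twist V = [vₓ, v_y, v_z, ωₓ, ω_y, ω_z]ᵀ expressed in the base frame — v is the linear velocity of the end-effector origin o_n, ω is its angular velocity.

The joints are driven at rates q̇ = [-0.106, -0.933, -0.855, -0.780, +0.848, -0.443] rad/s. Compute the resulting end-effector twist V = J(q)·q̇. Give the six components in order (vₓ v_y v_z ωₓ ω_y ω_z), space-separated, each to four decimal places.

-2.1938 -1.1230 -1.0237 -1.0963 1.9683 0.8339

o_n = [0.6878, 1.4208, -0.5902]
J₁: ẑ×o_n = [-1.4208, 0.6878, 0.0000], ω = ẑ
J2: z=[0.5878, -0.8090, 0.0000] o=[0.2993, 0.2175, 0.5200] → [0.8982, 0.6525, 1.0216, 0.5878, -0.8090, 0.0000]
J3: z=[0.0986, 0.0716, -0.9925] o=[0.6045, 0.4392, 0.5663] → [0.8915, 0.0313, 0.0908, 0.0986, 0.0716, -0.9925]
J4: z=[0.8883, -0.4560, 0.0553] o=[0.8331, 0.8690, 0.4387] → [0.4386, 0.9059, 0.4239, 0.8883, -0.4560, 0.0553]
J5: z=[0.4529, 0.8493, -0.2711] o=[0.8476, 0.7425, 0.0667] → [-0.3740, 0.3408, 0.4429, 0.4529, 0.8493, -0.2711]
J6: z=[0.3493, -0.4488, -0.8225] o=[0.5810, 1.3141, -0.3585] → [0.1918, -0.0069, 0.0852, 0.3493, -0.4488, -0.8225]
V = J·q̇ = [-2.1938, -1.1230, -1.0237, -1.0963, 1.9683, 0.8339]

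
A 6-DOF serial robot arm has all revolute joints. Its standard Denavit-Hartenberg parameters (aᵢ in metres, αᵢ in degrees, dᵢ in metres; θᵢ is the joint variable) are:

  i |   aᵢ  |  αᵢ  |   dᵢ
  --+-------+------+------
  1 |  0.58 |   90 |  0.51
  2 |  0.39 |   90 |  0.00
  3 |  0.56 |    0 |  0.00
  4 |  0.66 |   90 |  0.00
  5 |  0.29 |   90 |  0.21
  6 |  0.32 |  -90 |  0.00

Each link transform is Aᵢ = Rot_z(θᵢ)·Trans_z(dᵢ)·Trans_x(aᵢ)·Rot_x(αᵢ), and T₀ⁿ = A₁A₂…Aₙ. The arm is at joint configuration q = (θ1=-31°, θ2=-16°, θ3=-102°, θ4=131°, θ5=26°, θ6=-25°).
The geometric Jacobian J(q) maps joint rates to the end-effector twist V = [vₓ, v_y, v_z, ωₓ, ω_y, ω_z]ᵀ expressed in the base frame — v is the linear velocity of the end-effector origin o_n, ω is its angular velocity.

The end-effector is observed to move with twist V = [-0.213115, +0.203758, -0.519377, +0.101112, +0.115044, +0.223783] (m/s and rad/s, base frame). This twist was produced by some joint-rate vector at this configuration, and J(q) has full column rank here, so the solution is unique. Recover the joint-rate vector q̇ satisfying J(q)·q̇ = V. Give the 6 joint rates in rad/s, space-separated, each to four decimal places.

o_n = [1.5645, -0.8929, -0.1046]
J₁: ẑ×o_n = [0.8929, 1.5645, -0.0000], ω = ẑ
J2: z=[-0.5150, -0.8572, 0.0000] o=[0.4972, -0.2987, 0.5100] → [0.5268, -0.3165, 1.2209, -0.5150, -0.8572, 0.0000]
J3: z=[-0.2363, 0.1420, -0.9613] o=[0.8185, -0.4918, 0.4025] → [-0.4575, -0.8369, -0.0111, -0.2363, 0.1420, -0.9613]
J4: z=[-0.2363, 0.1420, -0.9613] o=[1.0047, 0.0354, 0.4346] → [-0.9688, -0.6655, 0.1398, -0.2363, 0.1420, -0.9613]
J5: z=[0.8499, 0.5097, -0.1336] o=[1.3155, -0.5247, 0.2755] → [-0.2429, 0.2898, -0.4398, 0.8499, 0.5097, -0.1336]
J6: z=[0.4188, -0.4996, 0.7583] o=[1.5867, -0.6208, 0.0624] → [0.2897, 0.0531, -0.1250, 0.4188, -0.4996, 0.7583]
q̇ = J⁺·V = [0.3050, -0.5230, 0.1580, 0.3700, -0.3020, 0.5090]

0.3050 -0.5230 0.1580 0.3700 -0.3020 0.5090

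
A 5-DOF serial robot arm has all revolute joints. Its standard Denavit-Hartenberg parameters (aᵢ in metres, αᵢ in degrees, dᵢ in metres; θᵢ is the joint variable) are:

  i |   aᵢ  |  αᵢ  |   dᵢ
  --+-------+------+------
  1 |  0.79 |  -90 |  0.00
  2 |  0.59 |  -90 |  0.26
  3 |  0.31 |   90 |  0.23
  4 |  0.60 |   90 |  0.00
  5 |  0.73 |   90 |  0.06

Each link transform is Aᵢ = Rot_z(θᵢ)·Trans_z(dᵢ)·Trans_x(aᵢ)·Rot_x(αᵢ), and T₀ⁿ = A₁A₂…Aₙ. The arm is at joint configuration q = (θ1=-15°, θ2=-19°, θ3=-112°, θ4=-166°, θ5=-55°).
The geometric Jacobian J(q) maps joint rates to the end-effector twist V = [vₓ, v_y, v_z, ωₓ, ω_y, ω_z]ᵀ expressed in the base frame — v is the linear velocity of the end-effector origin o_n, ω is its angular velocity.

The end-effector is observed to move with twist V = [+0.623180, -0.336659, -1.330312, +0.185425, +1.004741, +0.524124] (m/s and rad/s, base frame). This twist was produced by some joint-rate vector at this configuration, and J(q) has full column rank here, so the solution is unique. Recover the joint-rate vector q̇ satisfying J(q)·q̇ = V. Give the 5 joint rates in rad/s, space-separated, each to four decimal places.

o_n = [2.0175, -0.7047, 0.4176]
J₁: ẑ×o_n = [0.7047, 2.0175, -0.0000], ω = ẑ
J2: z=[0.2588, 0.9659, 0.0000] o=[0.7631, -0.2045, 0.0000] → [0.4034, -0.1081, -1.3411, 0.2588, 0.9659, 0.0000]
J3: z=[0.3145, -0.0843, -0.9455] o=[1.3692, -0.0977, 0.1921] → [-0.5929, -0.6839, -0.1363, 0.3145, -0.0843, -0.9455]
J4: z=[-0.9438, -0.1349, -0.3019] o=[1.4099, 0.1890, -0.0632] → [-0.3346, 0.2703, 0.9254, -0.9438, -0.1349, -0.3019]
J5: z=[0.3298, -0.3206, -0.8879] o=[1.4237, -0.3736, 0.1451] → [-0.3814, -0.6171, 0.0812, 0.3298, -0.3206, -0.8879]
q̇ = J⁺·V = [-0.3760, 0.8470, -0.5650, -0.2650, -0.3220]

-0.3760 0.8470 -0.5650 -0.2650 -0.3220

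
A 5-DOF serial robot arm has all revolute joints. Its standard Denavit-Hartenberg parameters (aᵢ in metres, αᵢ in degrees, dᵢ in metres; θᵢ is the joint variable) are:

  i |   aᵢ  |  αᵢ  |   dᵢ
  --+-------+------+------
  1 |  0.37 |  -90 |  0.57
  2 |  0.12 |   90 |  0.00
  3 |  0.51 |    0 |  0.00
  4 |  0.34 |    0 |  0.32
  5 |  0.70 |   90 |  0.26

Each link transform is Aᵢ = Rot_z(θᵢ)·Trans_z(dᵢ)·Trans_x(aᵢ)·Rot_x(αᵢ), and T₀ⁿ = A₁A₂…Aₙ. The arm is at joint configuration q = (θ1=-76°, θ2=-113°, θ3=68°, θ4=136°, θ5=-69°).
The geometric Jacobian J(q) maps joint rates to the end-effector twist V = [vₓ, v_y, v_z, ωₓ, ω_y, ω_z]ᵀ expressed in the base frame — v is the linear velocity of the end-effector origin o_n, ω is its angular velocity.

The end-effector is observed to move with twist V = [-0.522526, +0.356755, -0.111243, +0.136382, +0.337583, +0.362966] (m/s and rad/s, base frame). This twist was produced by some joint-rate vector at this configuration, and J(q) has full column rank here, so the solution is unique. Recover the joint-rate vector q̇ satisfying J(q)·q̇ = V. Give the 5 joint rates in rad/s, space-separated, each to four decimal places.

o_n = [0.8120, 0.1722, -0.1118]
J₁: ẑ×o_n = [-0.1722, 0.8120, 0.0000], ω = ẑ
J2: z=[0.9703, 0.2419, 0.0000] o=[0.0895, -0.3590, 0.5700] → [-0.1650, 0.6616, 0.3407, 0.9703, 0.2419, 0.0000]
J3: z=[-0.2227, 0.8932, -0.3907] o=[0.0782, -0.3135, 0.6805] → [-0.5179, -0.4632, -0.7636, -0.2227, 0.8932, -0.3907]
J4: z=[-0.2227, 0.8932, -0.3907] o=[0.5189, -0.1267, 0.8563] → [-0.7479, -0.3301, -0.3283, -0.2227, 0.8932, -0.3907]
J5: z=[-0.2227, 0.8932, -0.3907] o=[0.3428, 0.0079, 0.4454] → [-0.4335, -0.3074, -0.4556, -0.2227, 0.8932, -0.3907]
q̇ = J⁺·V = [0.4880, 0.2140, 0.4250, 0.7270, -0.8320]

0.4880 0.2140 0.4250 0.7270 -0.8320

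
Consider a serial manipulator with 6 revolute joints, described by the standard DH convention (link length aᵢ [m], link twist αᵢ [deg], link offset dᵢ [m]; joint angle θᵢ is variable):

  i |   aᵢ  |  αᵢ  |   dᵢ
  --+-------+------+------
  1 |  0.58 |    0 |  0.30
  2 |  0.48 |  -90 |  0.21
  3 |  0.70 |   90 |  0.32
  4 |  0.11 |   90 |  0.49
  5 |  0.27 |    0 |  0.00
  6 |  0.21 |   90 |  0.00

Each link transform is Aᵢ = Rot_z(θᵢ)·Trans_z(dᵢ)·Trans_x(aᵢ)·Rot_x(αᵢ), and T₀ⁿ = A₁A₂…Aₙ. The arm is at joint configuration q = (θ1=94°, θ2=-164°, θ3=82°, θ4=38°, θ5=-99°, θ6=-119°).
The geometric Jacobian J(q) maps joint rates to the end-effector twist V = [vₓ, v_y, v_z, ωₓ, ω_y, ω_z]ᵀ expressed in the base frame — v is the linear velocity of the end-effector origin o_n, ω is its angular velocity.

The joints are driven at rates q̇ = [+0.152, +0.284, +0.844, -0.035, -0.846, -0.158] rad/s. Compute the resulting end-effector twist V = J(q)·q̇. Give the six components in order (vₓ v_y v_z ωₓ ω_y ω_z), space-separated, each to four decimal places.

0.0964 0.4903 -0.2629 1.4953 0.6727 1.0432

o_n = [0.5170, -0.1932, -0.0579]
J₁: ẑ×o_n = [0.1932, 0.5170, -0.0000], ω = ẑ
J2: z=[0.0000, 0.0000, 1.0000] o=[-0.0405, 0.5786, 0.3000] → [0.7718, 0.5574, -0.0000, 0.0000, 0.0000, 1.0000]
J3: z=[0.9397, 0.3420, 0.0000] o=[0.1237, 0.1275, 0.5100] → [-0.1942, 0.5336, -0.4359, 0.9397, 0.3420, 0.0000]
J4: z=[0.3387, -0.9305, 0.1392] o=[0.4577, 0.1454, -0.1832] → [-0.0695, -0.0342, -0.0596, 0.3387, -0.9305, 0.1392]
J5: z=[-0.7112, -0.3500, -0.6097] o=[0.6915, -0.2987, -0.2008] → [0.0143, 0.2081, -0.1361, -0.7112, -0.3500, -0.6097]
J6: z=[-0.7112, -0.3500, -0.6097] o=[0.5751, -0.0551, -0.2050] → [-0.1357, 0.1401, 0.0779, -0.7112, -0.3500, -0.6097]
V = J·q̇ = [0.0964, 0.4903, -0.2629, 1.4953, 0.6727, 1.0432]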